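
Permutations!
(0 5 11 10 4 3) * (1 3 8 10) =[5, 3, 2, 0, 8, 11, 6, 7, 10, 9, 4, 1] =(0 5 11 1 3)(4 8 10)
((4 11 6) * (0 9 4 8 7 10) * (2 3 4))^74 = ((0 9 2 3 4 11 6 8 7 10))^74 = (0 4 7 2 6)(3 8 9 11 10)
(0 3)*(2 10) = (0 3)(2 10) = [3, 1, 10, 0, 4, 5, 6, 7, 8, 9, 2]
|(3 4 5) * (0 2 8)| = |(0 2 8)(3 4 5)| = 3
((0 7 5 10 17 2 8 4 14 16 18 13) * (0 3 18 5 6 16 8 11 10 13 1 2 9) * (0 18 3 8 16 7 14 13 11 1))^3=((0 14 16 5 11 10 17 9 18)(1 2)(4 13 8)(6 7))^3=(0 5 17)(1 2)(6 7)(9 14 11)(10 18 16)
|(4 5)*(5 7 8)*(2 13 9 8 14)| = |(2 13 9 8 5 4 7 14)| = 8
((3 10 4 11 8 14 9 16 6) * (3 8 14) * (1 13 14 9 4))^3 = (1 4 16 3 13 11 6 10 14 9 8)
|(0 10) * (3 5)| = 2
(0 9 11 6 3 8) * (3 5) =[9, 1, 2, 8, 4, 3, 5, 7, 0, 11, 10, 6] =(0 9 11 6 5 3 8)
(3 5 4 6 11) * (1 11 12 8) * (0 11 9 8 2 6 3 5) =(0 11 5 4 3)(1 9 8)(2 6 12) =[11, 9, 6, 0, 3, 4, 12, 7, 1, 8, 10, 5, 2]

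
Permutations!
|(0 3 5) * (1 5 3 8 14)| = 5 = |(0 8 14 1 5)|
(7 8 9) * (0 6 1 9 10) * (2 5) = (0 6 1 9 7 8 10)(2 5) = [6, 9, 5, 3, 4, 2, 1, 8, 10, 7, 0]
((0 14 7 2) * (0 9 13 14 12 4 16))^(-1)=(0 16 4 12)(2 7 14 13 9)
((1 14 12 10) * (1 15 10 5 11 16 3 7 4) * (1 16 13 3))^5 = ((1 14 12 5 11 13 3 7 4 16)(10 15))^5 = (1 13)(3 14)(4 5)(7 12)(10 15)(11 16)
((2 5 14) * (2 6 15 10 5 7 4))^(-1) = (2 4 7)(5 10 15 6 14)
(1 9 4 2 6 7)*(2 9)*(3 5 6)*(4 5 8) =[0, 2, 3, 8, 9, 6, 7, 1, 4, 5] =(1 2 3 8 4 9 5 6 7)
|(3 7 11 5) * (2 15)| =|(2 15)(3 7 11 5)| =4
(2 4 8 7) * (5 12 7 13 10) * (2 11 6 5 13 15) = [0, 1, 4, 3, 8, 12, 5, 11, 15, 9, 13, 6, 7, 10, 14, 2] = (2 4 8 15)(5 12 7 11 6)(10 13)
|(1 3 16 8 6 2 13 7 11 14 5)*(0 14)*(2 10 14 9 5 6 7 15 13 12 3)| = 66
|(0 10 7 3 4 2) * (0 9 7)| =10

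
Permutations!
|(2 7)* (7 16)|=|(2 16 7)|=3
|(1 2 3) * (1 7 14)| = |(1 2 3 7 14)| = 5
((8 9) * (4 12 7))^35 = (4 7 12)(8 9)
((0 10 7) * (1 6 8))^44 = ((0 10 7)(1 6 8))^44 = (0 7 10)(1 8 6)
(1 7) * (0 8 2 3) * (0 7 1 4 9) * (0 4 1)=[8, 0, 3, 7, 9, 5, 6, 1, 2, 4]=(0 8 2 3 7 1)(4 9)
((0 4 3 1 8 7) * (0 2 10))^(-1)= ((0 4 3 1 8 7 2 10))^(-1)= (0 10 2 7 8 1 3 4)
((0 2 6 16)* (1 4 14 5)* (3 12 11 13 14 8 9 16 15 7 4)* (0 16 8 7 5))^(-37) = (16)(0 12 15 14 3 6 13 1 2 11 5)(4 7)(8 9)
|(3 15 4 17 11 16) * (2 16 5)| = 8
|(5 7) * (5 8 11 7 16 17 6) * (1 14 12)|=|(1 14 12)(5 16 17 6)(7 8 11)|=12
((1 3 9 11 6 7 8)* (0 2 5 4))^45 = (0 2 5 4)(1 11 8 9 7 3 6)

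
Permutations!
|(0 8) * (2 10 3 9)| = 4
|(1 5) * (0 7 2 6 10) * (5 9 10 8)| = |(0 7 2 6 8 5 1 9 10)| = 9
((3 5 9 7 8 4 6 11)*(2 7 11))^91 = (2 7 8 4 6)(3 11 9 5)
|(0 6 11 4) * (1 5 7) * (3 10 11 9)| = |(0 6 9 3 10 11 4)(1 5 7)| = 21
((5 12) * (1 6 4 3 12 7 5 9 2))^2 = ((1 6 4 3 12 9 2)(5 7))^2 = (1 4 12 2 6 3 9)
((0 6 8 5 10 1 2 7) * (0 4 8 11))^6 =(11)(1 10 5 8 4 7 2)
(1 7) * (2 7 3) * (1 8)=(1 3 2 7 8)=[0, 3, 7, 2, 4, 5, 6, 8, 1]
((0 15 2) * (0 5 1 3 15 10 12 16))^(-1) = ((0 10 12 16)(1 3 15 2 5))^(-1) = (0 16 12 10)(1 5 2 15 3)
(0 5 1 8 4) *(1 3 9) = [5, 8, 2, 9, 0, 3, 6, 7, 4, 1] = (0 5 3 9 1 8 4)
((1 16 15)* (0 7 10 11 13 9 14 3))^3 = (16)(0 11 14 7 13 3 10 9)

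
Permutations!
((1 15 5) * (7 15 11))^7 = ((1 11 7 15 5))^7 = (1 7 5 11 15)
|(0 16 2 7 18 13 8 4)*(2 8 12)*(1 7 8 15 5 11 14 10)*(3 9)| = 30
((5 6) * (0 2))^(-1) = ((0 2)(5 6))^(-1) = (0 2)(5 6)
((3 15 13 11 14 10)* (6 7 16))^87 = (16)(3 11)(10 13)(14 15)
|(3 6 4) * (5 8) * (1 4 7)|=|(1 4 3 6 7)(5 8)|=10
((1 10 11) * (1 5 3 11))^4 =(3 11 5)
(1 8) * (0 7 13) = (0 7 13)(1 8) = [7, 8, 2, 3, 4, 5, 6, 13, 1, 9, 10, 11, 12, 0]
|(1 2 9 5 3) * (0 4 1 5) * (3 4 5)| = 6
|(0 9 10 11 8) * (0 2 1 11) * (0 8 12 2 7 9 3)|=4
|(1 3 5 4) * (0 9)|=4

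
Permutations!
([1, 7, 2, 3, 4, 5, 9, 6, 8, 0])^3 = (0 6 1 9 7)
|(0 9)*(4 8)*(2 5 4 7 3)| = |(0 9)(2 5 4 8 7 3)| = 6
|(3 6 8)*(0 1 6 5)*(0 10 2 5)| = 15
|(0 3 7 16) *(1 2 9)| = 12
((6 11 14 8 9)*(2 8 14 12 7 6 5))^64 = ((14)(2 8 9 5)(6 11 12 7))^64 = (14)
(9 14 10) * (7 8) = (7 8)(9 14 10) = [0, 1, 2, 3, 4, 5, 6, 8, 7, 14, 9, 11, 12, 13, 10]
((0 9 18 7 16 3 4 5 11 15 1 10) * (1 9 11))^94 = ((0 11 15 9 18 7 16 3 4 5 1 10))^94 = (0 1 4 16 18 15)(3 7 9 11 10 5)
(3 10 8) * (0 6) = (0 6)(3 10 8) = [6, 1, 2, 10, 4, 5, 0, 7, 3, 9, 8]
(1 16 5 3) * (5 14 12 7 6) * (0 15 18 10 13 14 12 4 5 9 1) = (0 15 18 10 13 14 4 5 3)(1 16 12 7 6 9) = [15, 16, 2, 0, 5, 3, 9, 6, 8, 1, 13, 11, 7, 14, 4, 18, 12, 17, 10]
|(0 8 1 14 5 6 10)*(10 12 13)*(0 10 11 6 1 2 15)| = 12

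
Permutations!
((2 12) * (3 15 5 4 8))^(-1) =(2 12)(3 8 4 5 15)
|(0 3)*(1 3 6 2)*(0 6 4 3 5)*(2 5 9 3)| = |(0 4 2 1 9 3 6 5)| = 8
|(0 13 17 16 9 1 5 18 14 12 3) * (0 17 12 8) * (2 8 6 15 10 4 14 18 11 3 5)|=|(18)(0 13 12 5 11 3 17 16 9 1 2 8)(4 14 6 15 10)|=60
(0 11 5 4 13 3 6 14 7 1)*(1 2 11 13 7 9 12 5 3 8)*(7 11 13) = (0 7 2 13 8 1)(3 6 14 9 12 5 4 11) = [7, 0, 13, 6, 11, 4, 14, 2, 1, 12, 10, 3, 5, 8, 9]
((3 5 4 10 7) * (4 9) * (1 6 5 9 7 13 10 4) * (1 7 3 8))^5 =(1 7 3 6 8 9 5)(10 13)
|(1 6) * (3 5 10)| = 6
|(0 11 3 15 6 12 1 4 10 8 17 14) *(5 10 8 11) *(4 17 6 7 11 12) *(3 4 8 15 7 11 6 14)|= 33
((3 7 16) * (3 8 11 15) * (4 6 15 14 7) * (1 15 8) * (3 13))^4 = (1 4 14 15 6 7 13 8 16 3 11)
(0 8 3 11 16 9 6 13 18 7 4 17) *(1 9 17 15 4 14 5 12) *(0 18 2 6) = (0 8 3 11 16 17 18 7 14 5 12 1 9)(2 6 13)(4 15) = [8, 9, 6, 11, 15, 12, 13, 14, 3, 0, 10, 16, 1, 2, 5, 4, 17, 18, 7]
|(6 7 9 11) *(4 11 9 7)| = |(4 11 6)| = 3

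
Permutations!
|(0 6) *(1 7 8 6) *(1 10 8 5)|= |(0 10 8 6)(1 7 5)|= 12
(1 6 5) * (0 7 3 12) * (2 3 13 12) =(0 7 13 12)(1 6 5)(2 3) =[7, 6, 3, 2, 4, 1, 5, 13, 8, 9, 10, 11, 0, 12]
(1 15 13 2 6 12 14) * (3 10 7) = (1 15 13 2 6 12 14)(3 10 7) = [0, 15, 6, 10, 4, 5, 12, 3, 8, 9, 7, 11, 14, 2, 1, 13]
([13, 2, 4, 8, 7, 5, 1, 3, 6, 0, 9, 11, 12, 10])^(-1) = (0 9 10 13)(1 6 8 3 7 4 2)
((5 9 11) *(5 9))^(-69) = ((9 11))^(-69) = (9 11)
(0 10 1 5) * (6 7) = [10, 5, 2, 3, 4, 0, 7, 6, 8, 9, 1] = (0 10 1 5)(6 7)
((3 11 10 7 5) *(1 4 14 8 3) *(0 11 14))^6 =(14)(0 4 1 5 7 10 11)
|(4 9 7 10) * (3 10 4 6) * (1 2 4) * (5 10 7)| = |(1 2 4 9 5 10 6 3 7)| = 9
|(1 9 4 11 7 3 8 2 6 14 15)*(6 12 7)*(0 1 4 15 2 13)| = |(0 1 9 15 4 11 6 14 2 12 7 3 8 13)| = 14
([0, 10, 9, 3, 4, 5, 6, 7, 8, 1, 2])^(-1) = [0, 9, 10, 3, 4, 5, 6, 7, 8, 2, 1]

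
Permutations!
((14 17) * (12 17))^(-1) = (12 14 17)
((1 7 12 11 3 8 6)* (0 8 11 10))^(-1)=((0 8 6 1 7 12 10)(3 11))^(-1)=(0 10 12 7 1 6 8)(3 11)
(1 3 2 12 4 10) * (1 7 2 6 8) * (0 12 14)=(0 12 4 10 7 2 14)(1 3 6 8)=[12, 3, 14, 6, 10, 5, 8, 2, 1, 9, 7, 11, 4, 13, 0]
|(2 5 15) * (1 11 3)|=3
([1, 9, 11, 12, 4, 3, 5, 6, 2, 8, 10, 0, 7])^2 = [9, 8, 0, 7, 4, 12, 3, 5, 11, 2, 10, 1, 6]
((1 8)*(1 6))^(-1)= (1 6 8)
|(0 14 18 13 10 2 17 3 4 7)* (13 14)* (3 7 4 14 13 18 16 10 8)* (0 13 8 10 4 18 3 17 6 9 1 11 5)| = 17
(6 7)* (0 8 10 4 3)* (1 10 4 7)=(0 8 4 3)(1 10 7 6)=[8, 10, 2, 0, 3, 5, 1, 6, 4, 9, 7]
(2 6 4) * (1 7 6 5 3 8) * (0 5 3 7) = (0 5 7 6 4 2 3 8 1) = [5, 0, 3, 8, 2, 7, 4, 6, 1]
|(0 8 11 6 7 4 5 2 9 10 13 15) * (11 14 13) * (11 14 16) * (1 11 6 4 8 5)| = |(0 5 2 9 10 14 13 15)(1 11 4)(6 7 8 16)| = 24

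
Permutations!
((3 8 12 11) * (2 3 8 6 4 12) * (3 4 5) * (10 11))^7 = (2 4 12 10 11 8)(3 6 5)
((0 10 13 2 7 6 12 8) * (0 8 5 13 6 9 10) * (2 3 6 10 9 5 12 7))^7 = (3 7 13 6 5)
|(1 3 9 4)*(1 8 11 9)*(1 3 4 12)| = 6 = |(1 4 8 11 9 12)|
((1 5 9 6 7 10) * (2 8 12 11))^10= (1 7 9)(2 12)(5 10 6)(8 11)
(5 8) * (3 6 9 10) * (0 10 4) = (0 10 3 6 9 4)(5 8) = [10, 1, 2, 6, 0, 8, 9, 7, 5, 4, 3]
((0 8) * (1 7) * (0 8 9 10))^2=((0 9 10)(1 7))^2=(0 10 9)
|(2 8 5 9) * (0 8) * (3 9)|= 6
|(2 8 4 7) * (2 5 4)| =6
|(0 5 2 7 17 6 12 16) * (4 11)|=|(0 5 2 7 17 6 12 16)(4 11)|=8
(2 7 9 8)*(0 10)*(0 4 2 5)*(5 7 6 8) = (0 10 4 2 6 8 7 9 5) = [10, 1, 6, 3, 2, 0, 8, 9, 7, 5, 4]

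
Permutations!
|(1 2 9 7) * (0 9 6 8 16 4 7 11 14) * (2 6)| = |(0 9 11 14)(1 6 8 16 4 7)| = 12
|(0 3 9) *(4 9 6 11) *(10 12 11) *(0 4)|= |(0 3 6 10 12 11)(4 9)|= 6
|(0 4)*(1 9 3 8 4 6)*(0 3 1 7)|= |(0 6 7)(1 9)(3 8 4)|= 6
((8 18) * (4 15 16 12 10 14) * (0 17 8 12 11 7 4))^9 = (0 8 12 14 17 18 10)(4 7 11 16 15)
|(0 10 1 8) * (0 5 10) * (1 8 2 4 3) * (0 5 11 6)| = 12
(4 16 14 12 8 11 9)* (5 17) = (4 16 14 12 8 11 9)(5 17) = [0, 1, 2, 3, 16, 17, 6, 7, 11, 4, 10, 9, 8, 13, 12, 15, 14, 5]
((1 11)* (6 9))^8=((1 11)(6 9))^8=(11)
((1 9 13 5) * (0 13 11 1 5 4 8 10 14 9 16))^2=((0 13 4 8 10 14 9 11 1 16))^2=(0 4 10 9 1)(8 14 11 16 13)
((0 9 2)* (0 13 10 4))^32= (0 2 10)(4 9 13)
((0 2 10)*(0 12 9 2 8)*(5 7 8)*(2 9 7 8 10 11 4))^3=((0 5 8)(2 11 4)(7 10 12))^3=(12)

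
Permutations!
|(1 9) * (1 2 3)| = 4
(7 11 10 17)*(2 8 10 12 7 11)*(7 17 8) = (2 7)(8 10)(11 12 17) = [0, 1, 7, 3, 4, 5, 6, 2, 10, 9, 8, 12, 17, 13, 14, 15, 16, 11]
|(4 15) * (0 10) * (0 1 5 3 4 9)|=|(0 10 1 5 3 4 15 9)|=8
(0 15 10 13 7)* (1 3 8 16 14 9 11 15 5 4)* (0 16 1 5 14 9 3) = [14, 0, 2, 8, 5, 4, 6, 16, 1, 11, 13, 15, 12, 7, 3, 10, 9] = (0 14 3 8 1)(4 5)(7 16 9 11 15 10 13)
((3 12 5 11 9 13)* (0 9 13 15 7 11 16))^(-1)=(0 16 5 12 3 13 11 7 15 9)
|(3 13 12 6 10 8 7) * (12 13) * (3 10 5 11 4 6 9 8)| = 12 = |(13)(3 12 9 8 7 10)(4 6 5 11)|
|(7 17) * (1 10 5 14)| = |(1 10 5 14)(7 17)| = 4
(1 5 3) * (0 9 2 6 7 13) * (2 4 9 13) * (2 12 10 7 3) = [13, 5, 6, 1, 9, 2, 3, 12, 8, 4, 7, 11, 10, 0] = (0 13)(1 5 2 6 3)(4 9)(7 12 10)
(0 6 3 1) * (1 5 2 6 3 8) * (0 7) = [3, 7, 6, 5, 4, 2, 8, 0, 1] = (0 3 5 2 6 8 1 7)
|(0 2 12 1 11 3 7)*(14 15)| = 14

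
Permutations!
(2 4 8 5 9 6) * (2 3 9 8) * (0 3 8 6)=(0 3 9)(2 4)(5 6 8)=[3, 1, 4, 9, 2, 6, 8, 7, 5, 0]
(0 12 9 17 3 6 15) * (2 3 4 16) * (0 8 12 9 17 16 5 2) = (0 9 16)(2 3 6 15 8 12 17 4 5) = [9, 1, 3, 6, 5, 2, 15, 7, 12, 16, 10, 11, 17, 13, 14, 8, 0, 4]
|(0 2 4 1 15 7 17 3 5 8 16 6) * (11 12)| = 12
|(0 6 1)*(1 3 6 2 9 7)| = 10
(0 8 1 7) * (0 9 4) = (0 8 1 7 9 4) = [8, 7, 2, 3, 0, 5, 6, 9, 1, 4]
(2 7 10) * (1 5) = (1 5)(2 7 10) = [0, 5, 7, 3, 4, 1, 6, 10, 8, 9, 2]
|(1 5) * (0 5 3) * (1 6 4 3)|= |(0 5 6 4 3)|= 5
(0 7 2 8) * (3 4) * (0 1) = (0 7 2 8 1)(3 4) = [7, 0, 8, 4, 3, 5, 6, 2, 1]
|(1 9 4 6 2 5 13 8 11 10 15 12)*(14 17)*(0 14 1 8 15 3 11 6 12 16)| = |(0 14 17 1 9 4 12 8 6 2 5 13 15 16)(3 11 10)| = 42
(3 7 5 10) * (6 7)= (3 6 7 5 10)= [0, 1, 2, 6, 4, 10, 7, 5, 8, 9, 3]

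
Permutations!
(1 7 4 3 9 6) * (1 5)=(1 7 4 3 9 6 5)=[0, 7, 2, 9, 3, 1, 5, 4, 8, 6]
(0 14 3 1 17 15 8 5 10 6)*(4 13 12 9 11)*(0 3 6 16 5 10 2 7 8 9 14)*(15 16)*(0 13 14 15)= (0 13 12 15 9 11 4 14 6 3 1 17 16 5 2 7 8 10)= [13, 17, 7, 1, 14, 2, 3, 8, 10, 11, 0, 4, 15, 12, 6, 9, 5, 16]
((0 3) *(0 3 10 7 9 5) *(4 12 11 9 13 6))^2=(0 7 6 12 9)(4 11 5 10 13)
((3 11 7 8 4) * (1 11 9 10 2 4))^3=((1 11 7 8)(2 4 3 9 10))^3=(1 8 7 11)(2 9 4 10 3)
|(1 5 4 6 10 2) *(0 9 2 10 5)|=12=|(10)(0 9 2 1)(4 6 5)|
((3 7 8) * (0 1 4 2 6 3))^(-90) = (0 7 6 4)(1 8 3 2) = ((0 1 4 2 6 3 7 8))^(-90)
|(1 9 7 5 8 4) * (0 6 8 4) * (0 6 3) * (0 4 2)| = |(0 3 4 1 9 7 5 2)(6 8)| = 8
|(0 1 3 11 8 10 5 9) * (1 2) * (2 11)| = 6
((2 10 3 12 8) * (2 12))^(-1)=((2 10 3)(8 12))^(-1)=(2 3 10)(8 12)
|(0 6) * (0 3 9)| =|(0 6 3 9)| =4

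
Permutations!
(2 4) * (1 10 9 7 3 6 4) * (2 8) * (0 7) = (0 7 3 6 4 8 2 1 10 9) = [7, 10, 1, 6, 8, 5, 4, 3, 2, 0, 9]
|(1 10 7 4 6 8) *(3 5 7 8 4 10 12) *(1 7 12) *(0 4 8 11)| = |(0 4 6 8 7 10 11)(3 5 12)| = 21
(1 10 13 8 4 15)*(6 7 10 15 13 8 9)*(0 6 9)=(0 6 7 10 8 4 13)(1 15)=[6, 15, 2, 3, 13, 5, 7, 10, 4, 9, 8, 11, 12, 0, 14, 1]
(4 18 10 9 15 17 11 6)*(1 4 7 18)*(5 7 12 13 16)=[0, 4, 2, 3, 1, 7, 12, 18, 8, 15, 9, 6, 13, 16, 14, 17, 5, 11, 10]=(1 4)(5 7 18 10 9 15 17 11 6 12 13 16)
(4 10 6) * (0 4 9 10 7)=(0 4 7)(6 9 10)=[4, 1, 2, 3, 7, 5, 9, 0, 8, 10, 6]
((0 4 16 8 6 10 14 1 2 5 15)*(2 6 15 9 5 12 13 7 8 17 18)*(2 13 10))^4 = ((0 4 16 17 18 13 7 8 15)(1 6 2 12 10 14)(5 9))^4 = (0 18 15 17 8 16 7 4 13)(1 10 2)(6 14 12)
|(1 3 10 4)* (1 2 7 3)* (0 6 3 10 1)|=|(0 6 3 1)(2 7 10 4)|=4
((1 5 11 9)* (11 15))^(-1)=((1 5 15 11 9))^(-1)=(1 9 11 15 5)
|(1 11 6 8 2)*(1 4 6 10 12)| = |(1 11 10 12)(2 4 6 8)| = 4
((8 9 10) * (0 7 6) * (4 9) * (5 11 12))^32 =(0 6 7)(5 12 11)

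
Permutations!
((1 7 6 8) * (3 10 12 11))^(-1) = ((1 7 6 8)(3 10 12 11))^(-1) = (1 8 6 7)(3 11 12 10)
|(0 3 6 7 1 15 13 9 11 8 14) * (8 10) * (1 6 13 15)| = 8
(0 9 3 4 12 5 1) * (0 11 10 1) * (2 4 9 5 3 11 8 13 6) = (0 5)(1 8 13 6 2 4 12 3 9 11 10) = [5, 8, 4, 9, 12, 0, 2, 7, 13, 11, 1, 10, 3, 6]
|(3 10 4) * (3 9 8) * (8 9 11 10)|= |(3 8)(4 11 10)|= 6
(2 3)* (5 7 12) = (2 3)(5 7 12) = [0, 1, 3, 2, 4, 7, 6, 12, 8, 9, 10, 11, 5]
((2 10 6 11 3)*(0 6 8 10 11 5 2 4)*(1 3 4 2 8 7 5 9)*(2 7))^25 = (0 6 9 1 3 7 5 8 10 2 11 4)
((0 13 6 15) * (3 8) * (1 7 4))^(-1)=(0 15 6 13)(1 4 7)(3 8)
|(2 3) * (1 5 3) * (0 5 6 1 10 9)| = 6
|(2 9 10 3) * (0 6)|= 4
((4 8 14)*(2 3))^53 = (2 3)(4 14 8)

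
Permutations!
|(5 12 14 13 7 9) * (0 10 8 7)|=|(0 10 8 7 9 5 12 14 13)|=9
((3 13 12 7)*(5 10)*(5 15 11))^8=(15)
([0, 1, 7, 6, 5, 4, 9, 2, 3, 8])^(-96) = [0, 1, 2, 3, 4, 5, 6, 7, 8, 9]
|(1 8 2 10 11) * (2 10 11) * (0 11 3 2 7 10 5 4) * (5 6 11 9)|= 4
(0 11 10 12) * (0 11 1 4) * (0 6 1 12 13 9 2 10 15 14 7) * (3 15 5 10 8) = (0 12 11 5 10 13 9 2 8 3 15 14 7)(1 4 6) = [12, 4, 8, 15, 6, 10, 1, 0, 3, 2, 13, 5, 11, 9, 7, 14]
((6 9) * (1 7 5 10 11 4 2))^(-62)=(1 7 5 10 11 4 2)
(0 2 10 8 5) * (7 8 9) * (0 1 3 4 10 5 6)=(0 2 5 1 3 4 10 9 7 8 6)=[2, 3, 5, 4, 10, 1, 0, 8, 6, 7, 9]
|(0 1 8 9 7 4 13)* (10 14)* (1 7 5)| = 4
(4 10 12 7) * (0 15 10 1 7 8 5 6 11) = (0 15 10 12 8 5 6 11)(1 7 4) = [15, 7, 2, 3, 1, 6, 11, 4, 5, 9, 12, 0, 8, 13, 14, 10]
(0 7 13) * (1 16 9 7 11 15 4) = (0 11 15 4 1 16 9 7 13) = [11, 16, 2, 3, 1, 5, 6, 13, 8, 7, 10, 15, 12, 0, 14, 4, 9]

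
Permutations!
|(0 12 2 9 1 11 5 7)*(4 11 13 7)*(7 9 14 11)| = |(0 12 2 14 11 5 4 7)(1 13 9)| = 24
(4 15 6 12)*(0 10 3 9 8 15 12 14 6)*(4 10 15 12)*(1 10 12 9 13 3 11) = (0 15)(1 10 11)(3 13)(6 14)(8 9) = [15, 10, 2, 13, 4, 5, 14, 7, 9, 8, 11, 1, 12, 3, 6, 0]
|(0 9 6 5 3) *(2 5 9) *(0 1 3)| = 6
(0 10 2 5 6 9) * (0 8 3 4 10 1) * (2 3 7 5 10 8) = (0 1)(2 10 3 4 8 7 5 6 9) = [1, 0, 10, 4, 8, 6, 9, 5, 7, 2, 3]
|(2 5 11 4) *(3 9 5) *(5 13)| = 7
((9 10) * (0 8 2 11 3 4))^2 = ((0 8 2 11 3 4)(9 10))^2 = (0 2 3)(4 8 11)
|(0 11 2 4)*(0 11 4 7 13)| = 6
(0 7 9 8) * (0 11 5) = [7, 1, 2, 3, 4, 0, 6, 9, 11, 8, 10, 5] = (0 7 9 8 11 5)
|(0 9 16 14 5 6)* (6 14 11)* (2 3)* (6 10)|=6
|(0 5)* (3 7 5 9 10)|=|(0 9 10 3 7 5)|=6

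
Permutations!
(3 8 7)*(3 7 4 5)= (3 8 4 5)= [0, 1, 2, 8, 5, 3, 6, 7, 4]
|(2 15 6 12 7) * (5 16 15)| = 7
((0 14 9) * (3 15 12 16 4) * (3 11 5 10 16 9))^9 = (0 15)(3 9)(4 16 10 5 11)(12 14)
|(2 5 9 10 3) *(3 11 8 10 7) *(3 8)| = 8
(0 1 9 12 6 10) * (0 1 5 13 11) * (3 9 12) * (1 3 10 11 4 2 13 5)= [1, 12, 13, 9, 2, 5, 11, 7, 8, 10, 3, 0, 6, 4]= (0 1 12 6 11)(2 13 4)(3 9 10)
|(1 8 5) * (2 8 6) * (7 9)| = |(1 6 2 8 5)(7 9)| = 10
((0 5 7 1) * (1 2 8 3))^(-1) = ((0 5 7 2 8 3 1))^(-1) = (0 1 3 8 2 7 5)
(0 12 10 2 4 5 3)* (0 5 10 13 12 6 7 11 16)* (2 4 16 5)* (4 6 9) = [9, 1, 16, 2, 10, 3, 7, 11, 8, 4, 6, 5, 13, 12, 14, 15, 0] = (0 9 4 10 6 7 11 5 3 2 16)(12 13)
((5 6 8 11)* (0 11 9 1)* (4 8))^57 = ((0 11 5 6 4 8 9 1))^57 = (0 11 5 6 4 8 9 1)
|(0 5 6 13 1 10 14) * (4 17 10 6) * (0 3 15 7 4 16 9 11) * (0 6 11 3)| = 44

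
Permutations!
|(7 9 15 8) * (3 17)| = 4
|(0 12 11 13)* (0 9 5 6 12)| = |(5 6 12 11 13 9)| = 6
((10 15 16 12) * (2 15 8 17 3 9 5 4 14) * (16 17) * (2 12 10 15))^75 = ((3 9 5 4 14 12 15 17)(8 16 10))^75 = (3 4 15 9 14 17 5 12)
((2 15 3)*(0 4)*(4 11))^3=(15)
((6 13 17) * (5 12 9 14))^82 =(5 9)(6 13 17)(12 14)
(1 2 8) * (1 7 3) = (1 2 8 7 3) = [0, 2, 8, 1, 4, 5, 6, 3, 7]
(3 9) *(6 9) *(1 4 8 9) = (1 4 8 9 3 6) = [0, 4, 2, 6, 8, 5, 1, 7, 9, 3]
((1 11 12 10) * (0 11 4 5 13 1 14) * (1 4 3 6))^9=(0 14 10 12 11)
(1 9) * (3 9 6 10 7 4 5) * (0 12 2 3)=(0 12 2 3 9 1 6 10 7 4 5)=[12, 6, 3, 9, 5, 0, 10, 4, 8, 1, 7, 11, 2]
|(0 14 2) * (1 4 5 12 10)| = 15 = |(0 14 2)(1 4 5 12 10)|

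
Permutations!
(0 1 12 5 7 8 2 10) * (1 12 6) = (0 12 5 7 8 2 10)(1 6) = [12, 6, 10, 3, 4, 7, 1, 8, 2, 9, 0, 11, 5]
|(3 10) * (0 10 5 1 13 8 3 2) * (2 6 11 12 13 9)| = 12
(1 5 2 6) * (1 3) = [0, 5, 6, 1, 4, 2, 3] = (1 5 2 6 3)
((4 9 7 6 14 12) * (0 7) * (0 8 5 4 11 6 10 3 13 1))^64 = (14)(0 13 10)(1 3 7) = ((0 7 10 3 13 1)(4 9 8 5)(6 14 12 11))^64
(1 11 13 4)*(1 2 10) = (1 11 13 4 2 10) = [0, 11, 10, 3, 2, 5, 6, 7, 8, 9, 1, 13, 12, 4]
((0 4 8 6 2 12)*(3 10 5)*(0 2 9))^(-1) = (0 9 6 8 4)(2 12)(3 5 10)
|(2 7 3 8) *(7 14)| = |(2 14 7 3 8)| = 5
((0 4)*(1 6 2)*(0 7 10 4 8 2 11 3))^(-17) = ((0 8 2 1 6 11 3)(4 7 10))^(-17) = (0 6 8 11 2 3 1)(4 7 10)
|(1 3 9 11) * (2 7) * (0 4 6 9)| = |(0 4 6 9 11 1 3)(2 7)| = 14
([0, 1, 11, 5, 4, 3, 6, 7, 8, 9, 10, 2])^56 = [0, 1, 2, 3, 4, 5, 6, 7, 8, 9, 10, 11]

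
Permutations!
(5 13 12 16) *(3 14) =[0, 1, 2, 14, 4, 13, 6, 7, 8, 9, 10, 11, 16, 12, 3, 15, 5] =(3 14)(5 13 12 16)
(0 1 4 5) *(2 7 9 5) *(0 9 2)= (0 1 4)(2 7)(5 9)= [1, 4, 7, 3, 0, 9, 6, 2, 8, 5]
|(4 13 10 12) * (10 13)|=3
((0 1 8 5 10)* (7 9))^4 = (0 10 5 8 1)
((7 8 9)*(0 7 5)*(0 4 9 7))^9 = ((4 9 5)(7 8))^9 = (9)(7 8)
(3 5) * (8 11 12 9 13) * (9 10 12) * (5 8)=(3 8 11 9 13 5)(10 12)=[0, 1, 2, 8, 4, 3, 6, 7, 11, 13, 12, 9, 10, 5]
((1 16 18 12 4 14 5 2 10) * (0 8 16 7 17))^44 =((0 8 16 18 12 4 14 5 2 10 1 7 17))^44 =(0 4 1 16 5 17 12 10 8 14 7 18 2)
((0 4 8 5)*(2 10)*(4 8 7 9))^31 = ((0 8 5)(2 10)(4 7 9))^31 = (0 8 5)(2 10)(4 7 9)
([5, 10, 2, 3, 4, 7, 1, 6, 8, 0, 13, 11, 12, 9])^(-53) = [6, 9, 2, 3, 4, 1, 13, 10, 8, 7, 0, 11, 12, 5]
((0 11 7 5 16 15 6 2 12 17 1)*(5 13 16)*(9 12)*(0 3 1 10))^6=(0 6)(2 11)(7 9)(10 15)(12 13)(16 17)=((0 11 7 13 16 15 6 2 9 12 17 10)(1 3))^6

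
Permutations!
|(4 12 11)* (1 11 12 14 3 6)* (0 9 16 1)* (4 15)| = |(0 9 16 1 11 15 4 14 3 6)| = 10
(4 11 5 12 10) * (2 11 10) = [0, 1, 11, 3, 10, 12, 6, 7, 8, 9, 4, 5, 2] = (2 11 5 12)(4 10)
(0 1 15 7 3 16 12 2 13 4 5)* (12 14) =(0 1 15 7 3 16 14 12 2 13 4 5) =[1, 15, 13, 16, 5, 0, 6, 3, 8, 9, 10, 11, 2, 4, 12, 7, 14]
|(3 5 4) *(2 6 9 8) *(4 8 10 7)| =9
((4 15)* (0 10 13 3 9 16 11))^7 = (16)(4 15)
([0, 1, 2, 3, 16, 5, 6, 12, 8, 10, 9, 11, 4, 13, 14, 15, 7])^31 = (4 12 7 16)(9 10)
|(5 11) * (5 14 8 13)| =5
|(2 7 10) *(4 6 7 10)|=6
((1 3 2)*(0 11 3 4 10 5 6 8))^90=(11)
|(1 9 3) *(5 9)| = 4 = |(1 5 9 3)|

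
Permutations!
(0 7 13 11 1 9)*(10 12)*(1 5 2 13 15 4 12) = (0 7 15 4 12 10 1 9)(2 13 11 5) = [7, 9, 13, 3, 12, 2, 6, 15, 8, 0, 1, 5, 10, 11, 14, 4]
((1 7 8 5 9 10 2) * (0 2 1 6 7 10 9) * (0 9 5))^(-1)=((0 2 6 7 8)(1 10)(5 9))^(-1)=(0 8 7 6 2)(1 10)(5 9)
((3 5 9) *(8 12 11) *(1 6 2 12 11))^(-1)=(1 12 2 6)(3 9 5)(8 11)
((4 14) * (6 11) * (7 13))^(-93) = ((4 14)(6 11)(7 13))^(-93) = (4 14)(6 11)(7 13)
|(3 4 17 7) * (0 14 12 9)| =|(0 14 12 9)(3 4 17 7)| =4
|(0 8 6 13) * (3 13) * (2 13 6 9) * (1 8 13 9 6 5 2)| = |(0 13)(1 8 6 3 5 2 9)| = 14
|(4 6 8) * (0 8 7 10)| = 6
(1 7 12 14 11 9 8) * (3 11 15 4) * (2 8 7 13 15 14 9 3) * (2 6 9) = (1 13 15 4 6 9 7 12 2 8)(3 11) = [0, 13, 8, 11, 6, 5, 9, 12, 1, 7, 10, 3, 2, 15, 14, 4]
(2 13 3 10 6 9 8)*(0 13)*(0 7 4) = (0 13 3 10 6 9 8 2 7 4) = [13, 1, 7, 10, 0, 5, 9, 4, 2, 8, 6, 11, 12, 3]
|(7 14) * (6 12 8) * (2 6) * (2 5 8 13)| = |(2 6 12 13)(5 8)(7 14)| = 4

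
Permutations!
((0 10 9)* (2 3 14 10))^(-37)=(0 9 10 14 3 2)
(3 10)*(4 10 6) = [0, 1, 2, 6, 10, 5, 4, 7, 8, 9, 3] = (3 6 4 10)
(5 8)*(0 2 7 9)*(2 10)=[10, 1, 7, 3, 4, 8, 6, 9, 5, 0, 2]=(0 10 2 7 9)(5 8)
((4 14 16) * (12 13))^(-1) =(4 16 14)(12 13)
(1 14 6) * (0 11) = (0 11)(1 14 6) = [11, 14, 2, 3, 4, 5, 1, 7, 8, 9, 10, 0, 12, 13, 6]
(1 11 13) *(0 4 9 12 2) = (0 4 9 12 2)(1 11 13) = [4, 11, 0, 3, 9, 5, 6, 7, 8, 12, 10, 13, 2, 1]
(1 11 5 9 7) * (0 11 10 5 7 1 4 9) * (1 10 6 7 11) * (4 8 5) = (11)(0 1 6 7 8 5)(4 9 10) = [1, 6, 2, 3, 9, 0, 7, 8, 5, 10, 4, 11]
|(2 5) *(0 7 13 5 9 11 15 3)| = 9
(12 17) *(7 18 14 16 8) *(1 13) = (1 13)(7 18 14 16 8)(12 17) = [0, 13, 2, 3, 4, 5, 6, 18, 7, 9, 10, 11, 17, 1, 16, 15, 8, 12, 14]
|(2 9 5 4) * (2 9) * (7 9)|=4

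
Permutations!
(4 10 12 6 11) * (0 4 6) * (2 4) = [2, 1, 4, 3, 10, 5, 11, 7, 8, 9, 12, 6, 0] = (0 2 4 10 12)(6 11)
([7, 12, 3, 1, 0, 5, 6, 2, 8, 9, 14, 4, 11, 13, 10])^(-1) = [4, 3, 7, 2, 11, 5, 6, 0, 8, 9, 14, 12, 1, 13, 10]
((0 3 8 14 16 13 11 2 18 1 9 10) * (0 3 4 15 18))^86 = (0 15 1 10 8 16 11)(2 4 18 9 3 14 13)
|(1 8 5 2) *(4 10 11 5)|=7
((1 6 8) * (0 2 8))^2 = ((0 2 8 1 6))^2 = (0 8 6 2 1)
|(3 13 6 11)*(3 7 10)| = 6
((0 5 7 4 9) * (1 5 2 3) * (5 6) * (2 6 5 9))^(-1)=(0 9 6)(1 3 2 4 7 5)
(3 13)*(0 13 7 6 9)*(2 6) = (0 13 3 7 2 6 9) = [13, 1, 6, 7, 4, 5, 9, 2, 8, 0, 10, 11, 12, 3]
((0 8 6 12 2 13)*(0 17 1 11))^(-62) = (0 8 6 12 2 13 17 1 11)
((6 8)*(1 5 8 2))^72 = (1 8 2 5 6)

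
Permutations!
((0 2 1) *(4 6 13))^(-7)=(0 1 2)(4 13 6)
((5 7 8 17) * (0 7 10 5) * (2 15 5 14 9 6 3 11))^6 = (0 8)(2 6 10)(3 14 15)(5 11 9)(7 17)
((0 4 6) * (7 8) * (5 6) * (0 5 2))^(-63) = (5 6)(7 8)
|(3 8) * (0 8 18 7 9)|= 6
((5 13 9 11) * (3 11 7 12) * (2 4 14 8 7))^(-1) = (2 9 13 5 11 3 12 7 8 14 4)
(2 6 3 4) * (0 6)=[6, 1, 0, 4, 2, 5, 3]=(0 6 3 4 2)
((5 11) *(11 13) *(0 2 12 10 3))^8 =((0 2 12 10 3)(5 13 11))^8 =(0 10 2 3 12)(5 11 13)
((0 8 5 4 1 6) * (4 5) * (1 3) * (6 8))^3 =(0 6)(1 3 4 8)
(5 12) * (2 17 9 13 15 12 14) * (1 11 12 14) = (1 11 12 5)(2 17 9 13 15 14) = [0, 11, 17, 3, 4, 1, 6, 7, 8, 13, 10, 12, 5, 15, 2, 14, 16, 9]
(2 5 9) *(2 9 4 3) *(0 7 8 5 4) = [7, 1, 4, 2, 3, 0, 6, 8, 5, 9] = (9)(0 7 8 5)(2 4 3)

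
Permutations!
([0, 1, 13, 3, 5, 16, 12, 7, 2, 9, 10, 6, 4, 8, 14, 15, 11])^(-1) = [0, 1, 8, 3, 12, 4, 11, 7, 13, 9, 10, 16, 6, 2, 14, 15, 5]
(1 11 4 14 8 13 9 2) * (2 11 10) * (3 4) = (1 10 2)(3 4 14 8 13 9 11) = [0, 10, 1, 4, 14, 5, 6, 7, 13, 11, 2, 3, 12, 9, 8]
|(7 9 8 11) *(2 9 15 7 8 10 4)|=|(2 9 10 4)(7 15)(8 11)|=4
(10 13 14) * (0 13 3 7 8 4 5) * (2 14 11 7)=(0 13 11 7 8 4 5)(2 14 10 3)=[13, 1, 14, 2, 5, 0, 6, 8, 4, 9, 3, 7, 12, 11, 10]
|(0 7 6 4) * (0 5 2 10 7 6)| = |(0 6 4 5 2 10 7)| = 7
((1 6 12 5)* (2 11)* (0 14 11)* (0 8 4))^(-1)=(0 4 8 2 11 14)(1 5 12 6)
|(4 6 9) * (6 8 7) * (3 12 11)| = |(3 12 11)(4 8 7 6 9)| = 15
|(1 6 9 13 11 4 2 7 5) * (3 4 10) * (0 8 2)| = |(0 8 2 7 5 1 6 9 13 11 10 3 4)| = 13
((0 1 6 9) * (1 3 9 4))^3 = (9)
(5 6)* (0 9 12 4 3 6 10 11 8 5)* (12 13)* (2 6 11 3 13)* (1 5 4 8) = (0 9 2 6)(1 5 10 3 11)(4 13 12 8) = [9, 5, 6, 11, 13, 10, 0, 7, 4, 2, 3, 1, 8, 12]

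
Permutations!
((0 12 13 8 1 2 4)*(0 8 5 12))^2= ((1 2 4 8)(5 12 13))^2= (1 4)(2 8)(5 13 12)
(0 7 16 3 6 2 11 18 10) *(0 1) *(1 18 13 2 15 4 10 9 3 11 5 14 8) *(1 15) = (0 7 16 11 13 2 5 14 8 15 4 10 18 9 3 6 1) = [7, 0, 5, 6, 10, 14, 1, 16, 15, 3, 18, 13, 12, 2, 8, 4, 11, 17, 9]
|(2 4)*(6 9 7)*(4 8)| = 3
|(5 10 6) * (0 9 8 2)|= |(0 9 8 2)(5 10 6)|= 12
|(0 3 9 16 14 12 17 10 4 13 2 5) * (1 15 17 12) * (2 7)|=|(0 3 9 16 14 1 15 17 10 4 13 7 2 5)|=14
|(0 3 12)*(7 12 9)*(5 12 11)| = 7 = |(0 3 9 7 11 5 12)|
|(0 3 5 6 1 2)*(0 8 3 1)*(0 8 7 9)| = 20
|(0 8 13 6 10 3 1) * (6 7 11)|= |(0 8 13 7 11 6 10 3 1)|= 9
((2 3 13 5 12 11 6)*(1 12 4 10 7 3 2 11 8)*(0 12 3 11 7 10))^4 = ((0 12 8 1 3 13 5 4)(6 7 11))^4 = (0 3)(1 4)(5 8)(6 7 11)(12 13)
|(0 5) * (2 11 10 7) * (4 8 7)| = 6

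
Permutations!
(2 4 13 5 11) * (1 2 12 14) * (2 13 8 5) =(1 13 2 4 8 5 11 12 14) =[0, 13, 4, 3, 8, 11, 6, 7, 5, 9, 10, 12, 14, 2, 1]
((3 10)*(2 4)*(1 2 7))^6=((1 2 4 7)(3 10))^6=(10)(1 4)(2 7)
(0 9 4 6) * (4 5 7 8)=(0 9 5 7 8 4 6)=[9, 1, 2, 3, 6, 7, 0, 8, 4, 5]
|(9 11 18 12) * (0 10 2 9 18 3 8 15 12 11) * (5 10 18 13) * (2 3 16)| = |(0 18 11 16 2 9)(3 8 15 12 13 5 10)| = 42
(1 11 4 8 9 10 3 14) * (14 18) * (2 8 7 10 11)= (1 2 8 9 11 4 7 10 3 18 14)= [0, 2, 8, 18, 7, 5, 6, 10, 9, 11, 3, 4, 12, 13, 1, 15, 16, 17, 14]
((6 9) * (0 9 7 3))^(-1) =((0 9 6 7 3))^(-1) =(0 3 7 6 9)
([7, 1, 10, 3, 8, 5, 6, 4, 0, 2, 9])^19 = (0 8 4 7)(2 10 9)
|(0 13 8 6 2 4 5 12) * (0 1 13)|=|(1 13 8 6 2 4 5 12)|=8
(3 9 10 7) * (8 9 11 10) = (3 11 10 7)(8 9) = [0, 1, 2, 11, 4, 5, 6, 3, 9, 8, 7, 10]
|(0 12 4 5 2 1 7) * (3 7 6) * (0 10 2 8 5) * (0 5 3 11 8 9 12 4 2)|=|(0 4 5 9 12 2 1 6 11 8 3 7 10)|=13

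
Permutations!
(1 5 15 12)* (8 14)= (1 5 15 12)(8 14)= [0, 5, 2, 3, 4, 15, 6, 7, 14, 9, 10, 11, 1, 13, 8, 12]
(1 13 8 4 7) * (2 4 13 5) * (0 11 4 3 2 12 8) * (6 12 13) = (0 11 4 7 1 5 13)(2 3)(6 12 8) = [11, 5, 3, 2, 7, 13, 12, 1, 6, 9, 10, 4, 8, 0]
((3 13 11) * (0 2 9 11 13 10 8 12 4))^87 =(13)(0 8 11)(2 12 3)(4 10 9)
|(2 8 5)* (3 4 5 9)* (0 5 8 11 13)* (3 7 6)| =30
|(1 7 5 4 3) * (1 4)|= |(1 7 5)(3 4)|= 6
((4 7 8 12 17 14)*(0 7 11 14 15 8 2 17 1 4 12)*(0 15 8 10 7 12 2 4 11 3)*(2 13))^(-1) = ((0 12 1 11 14 13 2 17 8 15 10 7 4 3))^(-1) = (0 3 4 7 10 15 8 17 2 13 14 11 1 12)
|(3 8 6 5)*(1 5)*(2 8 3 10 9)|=7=|(1 5 10 9 2 8 6)|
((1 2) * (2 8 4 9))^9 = (1 2 9 4 8)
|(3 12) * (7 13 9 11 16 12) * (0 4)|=|(0 4)(3 7 13 9 11 16 12)|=14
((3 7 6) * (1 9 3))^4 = (1 6 7 3 9)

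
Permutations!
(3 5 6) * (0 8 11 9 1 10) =(0 8 11 9 1 10)(3 5 6) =[8, 10, 2, 5, 4, 6, 3, 7, 11, 1, 0, 9]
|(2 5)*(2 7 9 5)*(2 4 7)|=5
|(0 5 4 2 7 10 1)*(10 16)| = |(0 5 4 2 7 16 10 1)| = 8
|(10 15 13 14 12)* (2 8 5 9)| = 20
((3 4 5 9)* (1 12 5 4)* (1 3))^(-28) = (12)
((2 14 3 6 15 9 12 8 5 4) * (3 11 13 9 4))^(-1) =(2 4 15 6 3 5 8 12 9 13 11 14)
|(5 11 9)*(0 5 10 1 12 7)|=8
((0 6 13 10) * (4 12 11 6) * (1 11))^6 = ((0 4 12 1 11 6 13 10))^6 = (0 13 11 12)(1 4 10 6)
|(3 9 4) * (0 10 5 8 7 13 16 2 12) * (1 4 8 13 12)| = |(0 10 5 13 16 2 1 4 3 9 8 7 12)| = 13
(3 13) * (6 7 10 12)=[0, 1, 2, 13, 4, 5, 7, 10, 8, 9, 12, 11, 6, 3]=(3 13)(6 7 10 12)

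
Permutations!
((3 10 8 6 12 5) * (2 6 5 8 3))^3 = (2 8 6 5 12)(3 10)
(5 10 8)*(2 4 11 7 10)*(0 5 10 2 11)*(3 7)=(0 5 11 3 7 2 4)(8 10)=[5, 1, 4, 7, 0, 11, 6, 2, 10, 9, 8, 3]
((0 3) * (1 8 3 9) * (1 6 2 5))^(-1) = (0 3 8 1 5 2 6 9)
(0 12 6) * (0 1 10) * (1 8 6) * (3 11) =(0 12 1 10)(3 11)(6 8) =[12, 10, 2, 11, 4, 5, 8, 7, 6, 9, 0, 3, 1]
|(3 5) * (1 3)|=3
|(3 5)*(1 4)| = 2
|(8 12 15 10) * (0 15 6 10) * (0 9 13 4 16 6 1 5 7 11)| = |(0 15 9 13 4 16 6 10 8 12 1 5 7 11)| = 14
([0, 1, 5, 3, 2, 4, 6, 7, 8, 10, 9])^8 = [0, 1, 4, 3, 5, 2, 6, 7, 8, 9, 10]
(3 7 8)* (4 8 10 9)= [0, 1, 2, 7, 8, 5, 6, 10, 3, 4, 9]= (3 7 10 9 4 8)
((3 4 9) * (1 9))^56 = (9)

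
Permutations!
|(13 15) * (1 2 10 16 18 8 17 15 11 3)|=|(1 2 10 16 18 8 17 15 13 11 3)|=11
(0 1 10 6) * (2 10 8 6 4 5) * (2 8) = (0 1 2 10 4 5 8 6) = [1, 2, 10, 3, 5, 8, 0, 7, 6, 9, 4]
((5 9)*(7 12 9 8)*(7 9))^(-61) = (5 9 8)(7 12)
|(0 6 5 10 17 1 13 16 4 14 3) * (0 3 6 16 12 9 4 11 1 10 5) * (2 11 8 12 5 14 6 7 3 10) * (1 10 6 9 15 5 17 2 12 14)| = |(0 16 8 14 7 3 6)(1 13 17 12 15 5)(2 11 10)(4 9)| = 42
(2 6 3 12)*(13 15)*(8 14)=(2 6 3 12)(8 14)(13 15)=[0, 1, 6, 12, 4, 5, 3, 7, 14, 9, 10, 11, 2, 15, 8, 13]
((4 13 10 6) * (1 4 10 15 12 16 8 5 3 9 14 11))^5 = (1 16 14 15 3 4 8 11 12 9 13 5)(6 10)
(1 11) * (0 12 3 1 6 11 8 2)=(0 12 3 1 8 2)(6 11)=[12, 8, 0, 1, 4, 5, 11, 7, 2, 9, 10, 6, 3]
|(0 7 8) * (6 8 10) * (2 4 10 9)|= 8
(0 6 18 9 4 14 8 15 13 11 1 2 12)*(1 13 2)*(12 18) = (0 6 12)(2 18 9 4 14 8 15)(11 13) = [6, 1, 18, 3, 14, 5, 12, 7, 15, 4, 10, 13, 0, 11, 8, 2, 16, 17, 9]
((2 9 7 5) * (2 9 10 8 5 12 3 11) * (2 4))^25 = ((2 10 8 5 9 7 12 3 11 4))^25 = (2 7)(3 8)(4 9)(5 11)(10 12)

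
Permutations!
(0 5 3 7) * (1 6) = [5, 6, 2, 7, 4, 3, 1, 0] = (0 5 3 7)(1 6)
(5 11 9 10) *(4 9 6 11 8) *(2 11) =(2 11 6)(4 9 10 5 8) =[0, 1, 11, 3, 9, 8, 2, 7, 4, 10, 5, 6]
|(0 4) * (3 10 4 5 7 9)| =7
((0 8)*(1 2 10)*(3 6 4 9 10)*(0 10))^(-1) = ((0 8 10 1 2 3 6 4 9))^(-1) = (0 9 4 6 3 2 1 10 8)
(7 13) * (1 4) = (1 4)(7 13) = [0, 4, 2, 3, 1, 5, 6, 13, 8, 9, 10, 11, 12, 7]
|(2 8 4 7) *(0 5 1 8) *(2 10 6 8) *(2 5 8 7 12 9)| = 6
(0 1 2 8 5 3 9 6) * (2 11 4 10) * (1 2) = (0 2 8 5 3 9 6)(1 11 4 10) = [2, 11, 8, 9, 10, 3, 0, 7, 5, 6, 1, 4]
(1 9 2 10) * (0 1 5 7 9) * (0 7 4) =(0 1 7 9 2 10 5 4) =[1, 7, 10, 3, 0, 4, 6, 9, 8, 2, 5]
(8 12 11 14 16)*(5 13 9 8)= (5 13 9 8 12 11 14 16)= [0, 1, 2, 3, 4, 13, 6, 7, 12, 8, 10, 14, 11, 9, 16, 15, 5]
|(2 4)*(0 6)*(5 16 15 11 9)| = |(0 6)(2 4)(5 16 15 11 9)| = 10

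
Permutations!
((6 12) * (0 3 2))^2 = (12)(0 2 3)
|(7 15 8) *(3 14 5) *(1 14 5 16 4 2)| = |(1 14 16 4 2)(3 5)(7 15 8)| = 30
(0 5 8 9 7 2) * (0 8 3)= (0 5 3)(2 8 9 7)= [5, 1, 8, 0, 4, 3, 6, 2, 9, 7]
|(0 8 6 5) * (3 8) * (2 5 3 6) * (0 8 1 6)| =|(1 6 3)(2 5 8)| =3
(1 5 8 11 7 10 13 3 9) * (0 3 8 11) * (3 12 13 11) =[12, 5, 2, 9, 4, 3, 6, 10, 0, 1, 11, 7, 13, 8] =(0 12 13 8)(1 5 3 9)(7 10 11)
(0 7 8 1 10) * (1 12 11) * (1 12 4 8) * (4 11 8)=(0 7 1 10)(8 11 12)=[7, 10, 2, 3, 4, 5, 6, 1, 11, 9, 0, 12, 8]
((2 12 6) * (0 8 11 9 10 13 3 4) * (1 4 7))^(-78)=(0 11 10 3 1)(4 8 9 13 7)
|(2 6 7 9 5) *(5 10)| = 6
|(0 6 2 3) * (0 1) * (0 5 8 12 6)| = |(1 5 8 12 6 2 3)| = 7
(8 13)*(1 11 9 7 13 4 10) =(1 11 9 7 13 8 4 10) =[0, 11, 2, 3, 10, 5, 6, 13, 4, 7, 1, 9, 12, 8]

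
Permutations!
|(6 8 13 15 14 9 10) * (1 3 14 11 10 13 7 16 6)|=8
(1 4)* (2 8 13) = (1 4)(2 8 13) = [0, 4, 8, 3, 1, 5, 6, 7, 13, 9, 10, 11, 12, 2]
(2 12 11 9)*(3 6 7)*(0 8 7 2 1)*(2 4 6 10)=[8, 0, 12, 10, 6, 5, 4, 3, 7, 1, 2, 9, 11]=(0 8 7 3 10 2 12 11 9 1)(4 6)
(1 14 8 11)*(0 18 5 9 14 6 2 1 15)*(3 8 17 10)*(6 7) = (0 18 5 9 14 17 10 3 8 11 15)(1 7 6 2) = [18, 7, 1, 8, 4, 9, 2, 6, 11, 14, 3, 15, 12, 13, 17, 0, 16, 10, 5]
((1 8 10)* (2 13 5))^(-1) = ((1 8 10)(2 13 5))^(-1) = (1 10 8)(2 5 13)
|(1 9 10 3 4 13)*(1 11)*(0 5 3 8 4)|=21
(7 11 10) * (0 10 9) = (0 10 7 11 9) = [10, 1, 2, 3, 4, 5, 6, 11, 8, 0, 7, 9]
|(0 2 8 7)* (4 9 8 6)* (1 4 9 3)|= |(0 2 6 9 8 7)(1 4 3)|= 6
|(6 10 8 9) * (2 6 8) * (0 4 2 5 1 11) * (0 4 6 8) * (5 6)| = 8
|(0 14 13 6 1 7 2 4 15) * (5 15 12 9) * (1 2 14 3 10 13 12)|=|(0 3 10 13 6 2 4 1 7 14 12 9 5 15)|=14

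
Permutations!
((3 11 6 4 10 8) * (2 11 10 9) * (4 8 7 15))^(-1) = (2 9 4 15 7 10 3 8 6 11)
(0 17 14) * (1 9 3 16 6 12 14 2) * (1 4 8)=(0 17 2 4 8 1 9 3 16 6 12 14)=[17, 9, 4, 16, 8, 5, 12, 7, 1, 3, 10, 11, 14, 13, 0, 15, 6, 2]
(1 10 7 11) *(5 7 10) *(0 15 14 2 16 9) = (0 15 14 2 16 9)(1 5 7 11) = [15, 5, 16, 3, 4, 7, 6, 11, 8, 0, 10, 1, 12, 13, 2, 14, 9]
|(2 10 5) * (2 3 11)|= 5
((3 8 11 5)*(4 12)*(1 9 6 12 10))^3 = ((1 9 6 12 4 10)(3 8 11 5))^3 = (1 12)(3 5 11 8)(4 9)(6 10)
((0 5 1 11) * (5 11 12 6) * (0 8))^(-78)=(1 6)(5 12)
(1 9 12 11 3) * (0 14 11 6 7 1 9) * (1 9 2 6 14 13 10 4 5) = [13, 0, 6, 2, 5, 1, 7, 9, 8, 12, 4, 3, 14, 10, 11] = (0 13 10 4 5 1)(2 6 7 9 12 14 11 3)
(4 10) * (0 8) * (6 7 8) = (0 6 7 8)(4 10) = [6, 1, 2, 3, 10, 5, 7, 8, 0, 9, 4]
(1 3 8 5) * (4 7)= (1 3 8 5)(4 7)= [0, 3, 2, 8, 7, 1, 6, 4, 5]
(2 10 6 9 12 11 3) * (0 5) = (0 5)(2 10 6 9 12 11 3) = [5, 1, 10, 2, 4, 0, 9, 7, 8, 12, 6, 3, 11]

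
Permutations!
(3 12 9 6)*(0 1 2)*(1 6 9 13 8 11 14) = (0 6 3 12 13 8 11 14 1 2) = [6, 2, 0, 12, 4, 5, 3, 7, 11, 9, 10, 14, 13, 8, 1]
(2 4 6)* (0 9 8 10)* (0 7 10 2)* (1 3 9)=[1, 3, 4, 9, 6, 5, 0, 10, 2, 8, 7]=(0 1 3 9 8 2 4 6)(7 10)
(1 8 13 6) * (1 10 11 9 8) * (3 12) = (3 12)(6 10 11 9 8 13) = [0, 1, 2, 12, 4, 5, 10, 7, 13, 8, 11, 9, 3, 6]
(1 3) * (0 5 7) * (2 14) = (0 5 7)(1 3)(2 14) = [5, 3, 14, 1, 4, 7, 6, 0, 8, 9, 10, 11, 12, 13, 2]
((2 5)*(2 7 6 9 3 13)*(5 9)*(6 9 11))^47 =((2 11 6 5 7 9 3 13))^47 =(2 13 3 9 7 5 6 11)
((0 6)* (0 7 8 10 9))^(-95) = (0 6 7 8 10 9)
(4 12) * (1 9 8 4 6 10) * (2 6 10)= (1 9 8 4 12 10)(2 6)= [0, 9, 6, 3, 12, 5, 2, 7, 4, 8, 1, 11, 10]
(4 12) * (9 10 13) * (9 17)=(4 12)(9 10 13 17)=[0, 1, 2, 3, 12, 5, 6, 7, 8, 10, 13, 11, 4, 17, 14, 15, 16, 9]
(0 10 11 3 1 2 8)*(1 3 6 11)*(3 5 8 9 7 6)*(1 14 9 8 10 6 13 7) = [6, 2, 8, 5, 4, 10, 11, 13, 0, 1, 14, 3, 12, 7, 9] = (0 6 11 3 5 10 14 9 1 2 8)(7 13)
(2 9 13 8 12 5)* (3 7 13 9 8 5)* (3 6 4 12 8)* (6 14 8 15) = (2 3 7 13 5)(4 12 14 8 15 6) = [0, 1, 3, 7, 12, 2, 4, 13, 15, 9, 10, 11, 14, 5, 8, 6]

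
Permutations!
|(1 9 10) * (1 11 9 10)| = 4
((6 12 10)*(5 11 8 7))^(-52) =(6 10 12)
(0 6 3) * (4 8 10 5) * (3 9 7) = (0 6 9 7 3)(4 8 10 5) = [6, 1, 2, 0, 8, 4, 9, 3, 10, 7, 5]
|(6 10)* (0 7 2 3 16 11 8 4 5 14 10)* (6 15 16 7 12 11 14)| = |(0 12 11 8 4 5 6)(2 3 7)(10 15 16 14)| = 84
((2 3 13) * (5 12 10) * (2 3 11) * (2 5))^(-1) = ((2 11 5 12 10)(3 13))^(-1) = (2 10 12 5 11)(3 13)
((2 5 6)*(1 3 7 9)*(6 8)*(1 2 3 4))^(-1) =(1 4)(2 9 7 3 6 8 5)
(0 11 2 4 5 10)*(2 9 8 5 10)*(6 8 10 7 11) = (0 6 8 5 2 4 7 11 9 10) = [6, 1, 4, 3, 7, 2, 8, 11, 5, 10, 0, 9]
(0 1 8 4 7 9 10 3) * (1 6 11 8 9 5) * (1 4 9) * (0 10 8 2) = (0 6 11 2)(3 10)(4 7 5)(8 9) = [6, 1, 0, 10, 7, 4, 11, 5, 9, 8, 3, 2]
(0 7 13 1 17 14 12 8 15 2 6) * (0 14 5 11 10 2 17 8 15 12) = (0 7 13 1 8 12 15 17 5 11 10 2 6 14) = [7, 8, 6, 3, 4, 11, 14, 13, 12, 9, 2, 10, 15, 1, 0, 17, 16, 5]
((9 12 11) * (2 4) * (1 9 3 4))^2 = ((1 9 12 11 3 4 2))^2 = (1 12 3 2 9 11 4)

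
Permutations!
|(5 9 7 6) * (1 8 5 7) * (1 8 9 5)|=6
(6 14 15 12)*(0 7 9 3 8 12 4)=(0 7 9 3 8 12 6 14 15 4)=[7, 1, 2, 8, 0, 5, 14, 9, 12, 3, 10, 11, 6, 13, 15, 4]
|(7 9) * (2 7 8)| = |(2 7 9 8)| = 4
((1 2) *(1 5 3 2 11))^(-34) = ((1 11)(2 5 3))^(-34) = (11)(2 3 5)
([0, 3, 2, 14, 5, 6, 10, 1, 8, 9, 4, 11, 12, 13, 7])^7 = [0, 7, 2, 1, 10, 4, 5, 14, 8, 9, 6, 11, 12, 13, 3]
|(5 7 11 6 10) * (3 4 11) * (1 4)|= 8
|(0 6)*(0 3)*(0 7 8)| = 5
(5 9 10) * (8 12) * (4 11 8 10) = (4 11 8 12 10 5 9) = [0, 1, 2, 3, 11, 9, 6, 7, 12, 4, 5, 8, 10]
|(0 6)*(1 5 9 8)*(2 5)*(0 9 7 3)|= |(0 6 9 8 1 2 5 7 3)|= 9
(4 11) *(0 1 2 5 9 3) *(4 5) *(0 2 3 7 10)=(0 1 3 2 4 11 5 9 7 10)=[1, 3, 4, 2, 11, 9, 6, 10, 8, 7, 0, 5]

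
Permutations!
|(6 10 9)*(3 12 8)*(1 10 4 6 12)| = 6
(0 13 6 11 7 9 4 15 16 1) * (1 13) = (0 1)(4 15 16 13 6 11 7 9) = [1, 0, 2, 3, 15, 5, 11, 9, 8, 4, 10, 7, 12, 6, 14, 16, 13]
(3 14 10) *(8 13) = (3 14 10)(8 13) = [0, 1, 2, 14, 4, 5, 6, 7, 13, 9, 3, 11, 12, 8, 10]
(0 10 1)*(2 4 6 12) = (0 10 1)(2 4 6 12) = [10, 0, 4, 3, 6, 5, 12, 7, 8, 9, 1, 11, 2]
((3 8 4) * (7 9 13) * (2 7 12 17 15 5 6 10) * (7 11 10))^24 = ((2 11 10)(3 8 4)(5 6 7 9 13 12 17 15))^24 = (17)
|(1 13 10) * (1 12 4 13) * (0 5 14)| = |(0 5 14)(4 13 10 12)| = 12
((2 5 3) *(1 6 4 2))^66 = (6)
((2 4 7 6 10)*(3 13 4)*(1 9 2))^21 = ((1 9 2 3 13 4 7 6 10))^21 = (1 3 7)(2 4 10)(6 9 13)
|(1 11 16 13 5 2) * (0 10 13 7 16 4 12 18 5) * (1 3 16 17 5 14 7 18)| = |(0 10 13)(1 11 4 12)(2 3 16 18 14 7 17 5)| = 24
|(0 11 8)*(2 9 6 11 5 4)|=8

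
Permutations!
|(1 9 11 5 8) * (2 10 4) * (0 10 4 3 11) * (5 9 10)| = 8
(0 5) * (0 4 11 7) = (0 5 4 11 7) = [5, 1, 2, 3, 11, 4, 6, 0, 8, 9, 10, 7]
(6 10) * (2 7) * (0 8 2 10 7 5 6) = [8, 1, 5, 3, 4, 6, 7, 10, 2, 9, 0] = (0 8 2 5 6 7 10)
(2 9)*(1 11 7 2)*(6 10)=(1 11 7 2 9)(6 10)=[0, 11, 9, 3, 4, 5, 10, 2, 8, 1, 6, 7]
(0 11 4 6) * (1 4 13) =(0 11 13 1 4 6) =[11, 4, 2, 3, 6, 5, 0, 7, 8, 9, 10, 13, 12, 1]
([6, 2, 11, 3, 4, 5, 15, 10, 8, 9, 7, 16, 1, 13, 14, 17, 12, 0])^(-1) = [17, 12, 1, 3, 4, 5, 0, 10, 8, 9, 7, 2, 16, 13, 14, 6, 11, 15]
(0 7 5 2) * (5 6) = (0 7 6 5 2) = [7, 1, 0, 3, 4, 2, 5, 6]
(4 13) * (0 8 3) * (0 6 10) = (0 8 3 6 10)(4 13) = [8, 1, 2, 6, 13, 5, 10, 7, 3, 9, 0, 11, 12, 4]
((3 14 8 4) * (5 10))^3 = ((3 14 8 4)(5 10))^3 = (3 4 8 14)(5 10)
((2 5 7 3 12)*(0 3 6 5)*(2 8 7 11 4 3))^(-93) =((0 2)(3 12 8 7 6 5 11 4))^(-93) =(0 2)(3 7 11 12 6 4 8 5)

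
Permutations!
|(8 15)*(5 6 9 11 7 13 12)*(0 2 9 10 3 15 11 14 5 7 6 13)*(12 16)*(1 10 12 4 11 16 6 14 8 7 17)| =18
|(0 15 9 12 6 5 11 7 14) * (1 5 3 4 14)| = 8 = |(0 15 9 12 6 3 4 14)(1 5 11 7)|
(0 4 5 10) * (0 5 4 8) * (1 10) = (0 8)(1 10 5) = [8, 10, 2, 3, 4, 1, 6, 7, 0, 9, 5]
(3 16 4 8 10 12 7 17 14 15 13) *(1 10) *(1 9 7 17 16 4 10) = (3 4 8 9 7 16 10 12 17 14 15 13) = [0, 1, 2, 4, 8, 5, 6, 16, 9, 7, 12, 11, 17, 3, 15, 13, 10, 14]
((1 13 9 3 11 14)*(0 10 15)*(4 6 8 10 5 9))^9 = (0 6 14 5 8 1 9 10 13 3 15 4 11)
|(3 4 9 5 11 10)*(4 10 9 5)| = |(3 10)(4 5 11 9)| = 4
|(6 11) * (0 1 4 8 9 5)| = |(0 1 4 8 9 5)(6 11)| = 6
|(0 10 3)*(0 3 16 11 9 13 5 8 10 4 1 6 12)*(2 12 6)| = |(0 4 1 2 12)(5 8 10 16 11 9 13)| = 35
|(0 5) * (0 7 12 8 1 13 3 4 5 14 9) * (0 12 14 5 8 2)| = 35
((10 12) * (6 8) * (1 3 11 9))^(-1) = (1 9 11 3)(6 8)(10 12)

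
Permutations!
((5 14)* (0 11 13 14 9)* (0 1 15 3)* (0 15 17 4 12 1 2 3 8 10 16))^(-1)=(0 16 10 8 15 3 2 9 5 14 13 11)(1 12 4 17)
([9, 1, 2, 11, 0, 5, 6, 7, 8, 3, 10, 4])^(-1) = [4, 1, 2, 9, 11, 5, 6, 7, 8, 0, 10, 3]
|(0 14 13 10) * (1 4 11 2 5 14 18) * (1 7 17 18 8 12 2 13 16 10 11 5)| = 30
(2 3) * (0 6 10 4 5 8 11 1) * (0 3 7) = [6, 3, 7, 2, 5, 8, 10, 0, 11, 9, 4, 1] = (0 6 10 4 5 8 11 1 3 2 7)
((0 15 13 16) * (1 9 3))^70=((0 15 13 16)(1 9 3))^70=(0 13)(1 9 3)(15 16)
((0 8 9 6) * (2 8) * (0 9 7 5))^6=(9)(0 2 8 7 5)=((0 2 8 7 5)(6 9))^6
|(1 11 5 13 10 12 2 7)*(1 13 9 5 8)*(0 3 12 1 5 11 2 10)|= |(0 3 12 10 1 2 7 13)(5 9 11 8)|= 8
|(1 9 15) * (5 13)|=|(1 9 15)(5 13)|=6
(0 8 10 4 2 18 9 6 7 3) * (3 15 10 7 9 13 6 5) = (0 8 7 15 10 4 2 18 13 6 9 5 3) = [8, 1, 18, 0, 2, 3, 9, 15, 7, 5, 4, 11, 12, 6, 14, 10, 16, 17, 13]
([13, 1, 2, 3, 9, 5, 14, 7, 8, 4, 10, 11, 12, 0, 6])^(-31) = [13, 1, 2, 3, 9, 5, 14, 7, 8, 4, 10, 11, 12, 0, 6]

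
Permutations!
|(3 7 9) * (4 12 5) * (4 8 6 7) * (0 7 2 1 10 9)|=|(0 7)(1 10 9 3 4 12 5 8 6 2)|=10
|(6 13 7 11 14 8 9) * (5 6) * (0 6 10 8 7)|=12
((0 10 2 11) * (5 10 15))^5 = ((0 15 5 10 2 11))^5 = (0 11 2 10 5 15)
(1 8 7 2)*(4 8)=[0, 4, 1, 3, 8, 5, 6, 2, 7]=(1 4 8 7 2)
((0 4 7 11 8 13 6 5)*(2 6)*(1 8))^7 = (0 2 1 4 6 8 7 5 13 11)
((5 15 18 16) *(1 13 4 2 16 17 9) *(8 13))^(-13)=((1 8 13 4 2 16 5 15 18 17 9))^(-13)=(1 17 15 16 4 8 9 18 5 2 13)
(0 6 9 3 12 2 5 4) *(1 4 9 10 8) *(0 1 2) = (0 6 10 8 2 5 9 3 12)(1 4) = [6, 4, 5, 12, 1, 9, 10, 7, 2, 3, 8, 11, 0]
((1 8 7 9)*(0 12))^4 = ((0 12)(1 8 7 9))^4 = (12)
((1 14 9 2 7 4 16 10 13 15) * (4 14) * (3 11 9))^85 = ((1 4 16 10 13 15)(2 7 14 3 11 9))^85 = (1 4 16 10 13 15)(2 7 14 3 11 9)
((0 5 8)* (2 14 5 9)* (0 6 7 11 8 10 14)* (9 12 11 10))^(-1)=((0 12 11 8 6 7 10 14 5 9 2))^(-1)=(0 2 9 5 14 10 7 6 8 11 12)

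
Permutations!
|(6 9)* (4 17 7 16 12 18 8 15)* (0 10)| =|(0 10)(4 17 7 16 12 18 8 15)(6 9)| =8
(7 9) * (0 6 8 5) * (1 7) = (0 6 8 5)(1 7 9) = [6, 7, 2, 3, 4, 0, 8, 9, 5, 1]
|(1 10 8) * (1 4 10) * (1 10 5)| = |(1 10 8 4 5)| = 5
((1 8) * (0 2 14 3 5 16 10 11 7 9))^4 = (0 5 7 14 10)(2 16 9 3 11)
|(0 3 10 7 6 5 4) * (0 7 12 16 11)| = 12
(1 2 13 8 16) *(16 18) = (1 2 13 8 18 16) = [0, 2, 13, 3, 4, 5, 6, 7, 18, 9, 10, 11, 12, 8, 14, 15, 1, 17, 16]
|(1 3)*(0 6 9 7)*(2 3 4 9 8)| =9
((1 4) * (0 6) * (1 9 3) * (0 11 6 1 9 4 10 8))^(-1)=(0 8 10 1)(3 9)(6 11)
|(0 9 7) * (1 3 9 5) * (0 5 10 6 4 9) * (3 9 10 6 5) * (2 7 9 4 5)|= 9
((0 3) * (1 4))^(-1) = (0 3)(1 4)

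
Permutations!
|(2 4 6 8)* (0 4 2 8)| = 3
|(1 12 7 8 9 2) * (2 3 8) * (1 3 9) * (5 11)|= |(1 12 7 2 3 8)(5 11)|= 6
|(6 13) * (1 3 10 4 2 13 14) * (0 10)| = 9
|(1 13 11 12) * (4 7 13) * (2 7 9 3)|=9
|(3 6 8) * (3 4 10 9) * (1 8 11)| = |(1 8 4 10 9 3 6 11)| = 8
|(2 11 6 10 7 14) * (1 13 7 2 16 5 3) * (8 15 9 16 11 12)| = |(1 13 7 14 11 6 10 2 12 8 15 9 16 5 3)| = 15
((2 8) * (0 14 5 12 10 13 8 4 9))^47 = (0 2 10 14 4 13 5 9 8 12)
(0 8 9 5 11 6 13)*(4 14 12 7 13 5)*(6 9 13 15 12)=[8, 1, 2, 3, 14, 11, 5, 15, 13, 4, 10, 9, 7, 0, 6, 12]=(0 8 13)(4 14 6 5 11 9)(7 15 12)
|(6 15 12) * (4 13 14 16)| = 12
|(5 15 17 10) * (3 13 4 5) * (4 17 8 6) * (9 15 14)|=28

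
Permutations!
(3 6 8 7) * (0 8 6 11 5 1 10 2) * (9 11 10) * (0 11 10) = (0 8 7 3)(1 9 10 2 11 5) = [8, 9, 11, 0, 4, 1, 6, 3, 7, 10, 2, 5]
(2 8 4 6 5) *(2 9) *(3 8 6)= (2 6 5 9)(3 8 4)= [0, 1, 6, 8, 3, 9, 5, 7, 4, 2]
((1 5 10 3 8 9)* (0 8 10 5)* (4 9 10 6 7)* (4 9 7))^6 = (0 7 3)(1 4 10)(6 8 9)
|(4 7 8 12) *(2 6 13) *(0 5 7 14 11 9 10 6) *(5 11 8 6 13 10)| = 36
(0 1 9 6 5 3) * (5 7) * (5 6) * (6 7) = [1, 9, 2, 0, 4, 3, 6, 7, 8, 5] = (0 1 9 5 3)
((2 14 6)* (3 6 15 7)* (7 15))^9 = ((15)(2 14 7 3 6))^9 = (15)(2 6 3 7 14)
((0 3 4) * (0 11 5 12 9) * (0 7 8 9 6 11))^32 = ((0 3 4)(5 12 6 11)(7 8 9))^32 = (12)(0 4 3)(7 9 8)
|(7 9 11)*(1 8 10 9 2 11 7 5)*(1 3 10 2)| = 9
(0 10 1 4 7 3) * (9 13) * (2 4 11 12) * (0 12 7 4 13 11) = (0 10 1)(2 13 9 11 7 3 12) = [10, 0, 13, 12, 4, 5, 6, 3, 8, 11, 1, 7, 2, 9]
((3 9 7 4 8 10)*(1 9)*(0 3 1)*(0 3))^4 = ((1 9 7 4 8 10))^4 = (1 8 7)(4 9 10)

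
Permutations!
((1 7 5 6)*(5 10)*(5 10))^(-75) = (10)(1 7 5 6)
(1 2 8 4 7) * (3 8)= [0, 2, 3, 8, 7, 5, 6, 1, 4]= (1 2 3 8 4 7)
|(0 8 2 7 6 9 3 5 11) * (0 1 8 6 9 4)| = |(0 6 4)(1 8 2 7 9 3 5 11)| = 24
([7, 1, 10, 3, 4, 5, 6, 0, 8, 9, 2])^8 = (10)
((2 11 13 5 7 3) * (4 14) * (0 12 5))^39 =((0 12 5 7 3 2 11 13)(4 14))^39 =(0 13 11 2 3 7 5 12)(4 14)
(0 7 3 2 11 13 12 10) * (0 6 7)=(2 11 13 12 10 6 7 3)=[0, 1, 11, 2, 4, 5, 7, 3, 8, 9, 6, 13, 10, 12]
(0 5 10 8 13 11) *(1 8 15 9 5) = (0 1 8 13 11)(5 10 15 9) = [1, 8, 2, 3, 4, 10, 6, 7, 13, 5, 15, 0, 12, 11, 14, 9]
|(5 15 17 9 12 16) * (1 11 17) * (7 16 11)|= |(1 7 16 5 15)(9 12 11 17)|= 20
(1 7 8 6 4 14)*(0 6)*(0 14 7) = (0 6 4 7 8 14 1) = [6, 0, 2, 3, 7, 5, 4, 8, 14, 9, 10, 11, 12, 13, 1]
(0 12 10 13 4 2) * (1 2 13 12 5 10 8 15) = [5, 2, 0, 3, 13, 10, 6, 7, 15, 9, 12, 11, 8, 4, 14, 1] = (0 5 10 12 8 15 1 2)(4 13)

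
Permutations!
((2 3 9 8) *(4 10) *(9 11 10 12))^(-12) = ((2 3 11 10 4 12 9 8))^(-12) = (2 4)(3 12)(8 10)(9 11)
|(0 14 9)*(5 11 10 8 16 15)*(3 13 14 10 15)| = 24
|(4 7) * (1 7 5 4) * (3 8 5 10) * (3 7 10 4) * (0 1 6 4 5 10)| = 14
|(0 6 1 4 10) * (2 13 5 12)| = |(0 6 1 4 10)(2 13 5 12)| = 20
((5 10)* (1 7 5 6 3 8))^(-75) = (1 5 6 8 7 10 3) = ((1 7 5 10 6 3 8))^(-75)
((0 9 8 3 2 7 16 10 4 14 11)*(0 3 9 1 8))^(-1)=(0 9 8 1)(2 3 11 14 4 10 16 7)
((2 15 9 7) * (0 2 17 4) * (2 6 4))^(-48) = (2 9 17 15 7)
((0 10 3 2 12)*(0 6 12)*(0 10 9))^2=((0 9)(2 10 3)(6 12))^2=(12)(2 3 10)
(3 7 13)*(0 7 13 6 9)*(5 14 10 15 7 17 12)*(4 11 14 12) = (0 17 4 11 14 10 15 7 6 9)(3 13)(5 12) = [17, 1, 2, 13, 11, 12, 9, 6, 8, 0, 15, 14, 5, 3, 10, 7, 16, 4]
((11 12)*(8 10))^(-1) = (8 10)(11 12)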